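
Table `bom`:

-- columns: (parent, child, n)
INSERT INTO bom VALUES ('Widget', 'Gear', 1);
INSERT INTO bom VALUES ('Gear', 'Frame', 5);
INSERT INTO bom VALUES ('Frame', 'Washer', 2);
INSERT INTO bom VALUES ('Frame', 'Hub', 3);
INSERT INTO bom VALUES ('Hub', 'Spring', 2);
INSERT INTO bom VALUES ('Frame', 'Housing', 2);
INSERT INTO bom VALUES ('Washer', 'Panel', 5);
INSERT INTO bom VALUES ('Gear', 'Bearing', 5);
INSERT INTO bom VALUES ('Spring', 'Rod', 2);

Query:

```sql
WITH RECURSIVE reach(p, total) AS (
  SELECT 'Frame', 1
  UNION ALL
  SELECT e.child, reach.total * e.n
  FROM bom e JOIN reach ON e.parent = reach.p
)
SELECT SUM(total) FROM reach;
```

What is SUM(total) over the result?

36

Base: (Frame, total=1).
Iteration 1: components of {Frame} -> Housing = 1*2 = 2, Hub = 1*3 = 3, Washer = 1*2 = 2.
Iteration 2: components of {Housing,Hub,Washer} -> Panel = 2*5 = 10, Spring = 3*2 = 6.
Iteration 3: components of {Panel,Spring} -> Rod = 6*2 = 12.
Iteration 4: no further components; recursion stops.
SUM(total) = 1 + 2 + 3 + 2 + 10 + 6 + 12 = 36.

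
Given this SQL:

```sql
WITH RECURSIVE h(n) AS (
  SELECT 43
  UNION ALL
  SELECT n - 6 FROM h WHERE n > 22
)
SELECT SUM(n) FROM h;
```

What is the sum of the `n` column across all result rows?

Base: n=43.
Iteration 1: 43 > 22 holds -> n = 43 - 6 = 37.
Iteration 2: 37 > 22 holds -> n = 37 - 6 = 31.
Iteration 3: 31 > 22 holds -> n = 31 - 6 = 25.
Iteration 4: 25 > 22 holds -> n = 25 - 6 = 19.
Iteration 5: 19 > 22 fails; recursion stops.
SUM(n) = 43 + 37 + 31 + 25 + 19 = 155.

155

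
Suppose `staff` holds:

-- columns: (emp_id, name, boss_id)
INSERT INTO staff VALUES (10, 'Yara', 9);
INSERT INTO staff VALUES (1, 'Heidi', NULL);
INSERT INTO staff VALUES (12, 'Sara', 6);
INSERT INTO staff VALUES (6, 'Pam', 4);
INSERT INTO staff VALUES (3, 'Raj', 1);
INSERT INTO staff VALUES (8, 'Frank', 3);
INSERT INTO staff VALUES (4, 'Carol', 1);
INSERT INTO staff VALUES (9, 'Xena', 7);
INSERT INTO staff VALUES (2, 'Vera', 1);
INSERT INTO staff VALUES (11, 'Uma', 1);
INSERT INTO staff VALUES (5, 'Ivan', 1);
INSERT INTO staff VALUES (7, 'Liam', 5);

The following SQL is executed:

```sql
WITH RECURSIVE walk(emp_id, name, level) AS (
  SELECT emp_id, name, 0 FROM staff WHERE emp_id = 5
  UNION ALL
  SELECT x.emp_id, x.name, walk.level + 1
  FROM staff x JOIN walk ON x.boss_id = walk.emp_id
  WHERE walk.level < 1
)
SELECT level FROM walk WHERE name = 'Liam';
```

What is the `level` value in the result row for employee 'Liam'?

1

Base: emp_id=5 (Ivan) at level 0.
Iteration 1: rows with boss_id in {5} -> Liam (id 7, level 1).
Iteration 2: level < 1 fails for all current rows; recursion stops.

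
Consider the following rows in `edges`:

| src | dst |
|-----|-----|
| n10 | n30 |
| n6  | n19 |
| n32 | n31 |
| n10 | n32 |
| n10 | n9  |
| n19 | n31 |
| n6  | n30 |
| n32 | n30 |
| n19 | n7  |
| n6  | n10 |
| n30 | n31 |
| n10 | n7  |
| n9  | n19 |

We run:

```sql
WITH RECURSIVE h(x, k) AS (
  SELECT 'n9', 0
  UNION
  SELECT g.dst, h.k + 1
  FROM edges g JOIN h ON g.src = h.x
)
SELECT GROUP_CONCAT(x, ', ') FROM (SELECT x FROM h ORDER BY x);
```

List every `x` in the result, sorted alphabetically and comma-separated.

Base: (n9, k=0).
Iteration 1: edges from {n9} -> (n19, k=1).
Iteration 2: edges from {n19} -> (n31, k=2), (n7, k=2).
Iteration 3: no outgoing edges from {n31,n7}; recursion stops.

n19, n31, n7, n9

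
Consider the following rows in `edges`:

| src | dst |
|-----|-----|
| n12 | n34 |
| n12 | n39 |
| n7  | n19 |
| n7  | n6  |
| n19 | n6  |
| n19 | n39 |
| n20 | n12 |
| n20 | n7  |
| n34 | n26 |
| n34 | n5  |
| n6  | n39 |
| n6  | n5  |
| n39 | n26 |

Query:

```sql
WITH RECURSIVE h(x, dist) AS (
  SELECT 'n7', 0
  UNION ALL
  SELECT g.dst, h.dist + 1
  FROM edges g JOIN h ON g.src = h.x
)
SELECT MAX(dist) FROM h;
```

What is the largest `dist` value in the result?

Base: (n7, dist=0).
Iteration 1: edges from {n7} -> (n19, dist=1), (n6, dist=1).
Iteration 2: edges from {n19,n6} -> (n39, dist=2) x2, (n5, dist=2), (n6, dist=2). [UNION ALL keeps all 4 new rows, including repeats]
Iteration 3: edges from {n39,n5,n6} -> (n26, dist=3) x2, (n39, dist=3), (n5, dist=3). [UNION ALL keeps all 4 new rows, including repeats]
Iteration 4: edges from {n26,n39,n5} -> (n26, dist=4).
Iteration 5: no outgoing edges from {n26}; recursion stops.
dist values: 0, 1, 1, 2, 2, 2, 2, 3, 3, 3, 3, 4; the maximum is 4.

4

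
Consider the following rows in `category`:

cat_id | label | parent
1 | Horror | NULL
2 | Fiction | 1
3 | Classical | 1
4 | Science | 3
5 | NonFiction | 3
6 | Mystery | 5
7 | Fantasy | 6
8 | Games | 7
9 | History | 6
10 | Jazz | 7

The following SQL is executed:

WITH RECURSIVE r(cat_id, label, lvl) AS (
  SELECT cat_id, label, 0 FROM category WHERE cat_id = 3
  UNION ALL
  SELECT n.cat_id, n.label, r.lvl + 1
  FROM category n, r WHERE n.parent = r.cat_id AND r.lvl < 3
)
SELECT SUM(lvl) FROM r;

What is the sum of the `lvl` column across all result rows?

10

Base: cat_id=3 (Classical) at lvl 0.
Iteration 1: rows with parent in {3} -> Science (id 4, lvl 1), NonFiction (id 5, lvl 1).
Iteration 2: rows with parent in {4,5} -> Mystery (id 6, lvl 2).
Iteration 3: rows with parent in {6} -> Fantasy (id 7, lvl 3), History (id 9, lvl 3).
Iteration 4: lvl < 3 fails for all current rows; recursion stops.
SUM(lvl) = 0 + 1 + 1 + 2 + 3 + 3 = 10.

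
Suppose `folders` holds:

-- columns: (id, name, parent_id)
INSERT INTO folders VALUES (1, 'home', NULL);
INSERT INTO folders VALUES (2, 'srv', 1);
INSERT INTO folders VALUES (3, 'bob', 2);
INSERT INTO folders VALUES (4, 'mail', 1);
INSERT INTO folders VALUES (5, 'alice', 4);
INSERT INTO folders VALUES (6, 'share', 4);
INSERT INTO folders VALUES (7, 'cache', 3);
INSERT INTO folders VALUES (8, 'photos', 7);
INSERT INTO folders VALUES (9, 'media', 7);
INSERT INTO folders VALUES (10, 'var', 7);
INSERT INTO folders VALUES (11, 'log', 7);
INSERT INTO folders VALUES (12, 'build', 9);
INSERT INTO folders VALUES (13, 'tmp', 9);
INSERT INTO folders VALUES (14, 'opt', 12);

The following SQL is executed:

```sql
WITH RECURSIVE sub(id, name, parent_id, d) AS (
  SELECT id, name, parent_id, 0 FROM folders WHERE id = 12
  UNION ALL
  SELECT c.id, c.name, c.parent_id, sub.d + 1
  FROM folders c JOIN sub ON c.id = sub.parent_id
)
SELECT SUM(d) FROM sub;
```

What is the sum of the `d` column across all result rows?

15

Base: id=12 (build), parent_id=9, d 0.
Iteration 1: join on id=9 -> media (id 9, parent_id=7, d 1).
Iteration 2: join on id=7 -> cache (id 7, parent_id=3, d 2).
Iteration 3: join on id=3 -> bob (id 3, parent_id=2, d 3).
Iteration 4: join on id=2 -> srv (id 2, parent_id=1, d 4).
Iteration 5: join on id=1 -> home (id 1, parent_id=NULL, d 5).
Iteration 6: parent_id is NULL; no match; recursion stops.
SUM(d) = 0 + 1 + 2 + 3 + 4 + 5 = 15.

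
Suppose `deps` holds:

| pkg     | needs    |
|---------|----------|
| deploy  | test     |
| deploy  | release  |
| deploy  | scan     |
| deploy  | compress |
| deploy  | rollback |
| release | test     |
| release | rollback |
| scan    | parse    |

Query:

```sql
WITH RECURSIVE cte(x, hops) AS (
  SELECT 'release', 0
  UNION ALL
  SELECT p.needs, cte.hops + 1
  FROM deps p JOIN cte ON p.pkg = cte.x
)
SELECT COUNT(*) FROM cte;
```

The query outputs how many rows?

Base: (release, hops=0).
Iteration 1: edges from {release} -> (rollback, hops=1), (test, hops=1).
Iteration 2: no outgoing edges from {rollback,test}; recursion stops.
Total rows emitted: 3.

3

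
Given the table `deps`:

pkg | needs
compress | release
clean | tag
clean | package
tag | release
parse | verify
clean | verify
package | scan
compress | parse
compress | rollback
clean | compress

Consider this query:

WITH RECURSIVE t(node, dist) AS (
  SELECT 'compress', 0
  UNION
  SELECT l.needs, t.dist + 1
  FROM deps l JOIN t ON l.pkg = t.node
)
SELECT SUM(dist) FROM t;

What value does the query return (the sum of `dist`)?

5

Base: (compress, dist=0).
Iteration 1: edges from {compress} -> (parse, dist=1), (release, dist=1), (rollback, dist=1).
Iteration 2: edges from {parse,release,rollback} -> (verify, dist=2).
Iteration 3: no outgoing edges from {verify}; recursion stops.
SUM(dist) = 0 + 1 + 1 + 1 + 2 = 5.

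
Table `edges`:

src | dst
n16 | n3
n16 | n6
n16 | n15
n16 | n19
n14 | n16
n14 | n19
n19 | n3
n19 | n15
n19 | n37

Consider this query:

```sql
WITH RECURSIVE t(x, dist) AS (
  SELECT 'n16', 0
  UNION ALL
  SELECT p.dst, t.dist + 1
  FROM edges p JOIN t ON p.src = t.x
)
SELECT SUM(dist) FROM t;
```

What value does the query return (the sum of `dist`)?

Base: (n16, dist=0).
Iteration 1: edges from {n16} -> (n15, dist=1), (n19, dist=1), (n3, dist=1), (n6, dist=1).
Iteration 2: edges from {n15,n19,n3,n6} -> (n15, dist=2), (n3, dist=2), (n37, dist=2).
Iteration 3: no outgoing edges from {n15,n3,n37}; recursion stops.
SUM(dist) = 0 + 1 + 1 + 1 + 1 + 2 + 2 + 2 = 10.

10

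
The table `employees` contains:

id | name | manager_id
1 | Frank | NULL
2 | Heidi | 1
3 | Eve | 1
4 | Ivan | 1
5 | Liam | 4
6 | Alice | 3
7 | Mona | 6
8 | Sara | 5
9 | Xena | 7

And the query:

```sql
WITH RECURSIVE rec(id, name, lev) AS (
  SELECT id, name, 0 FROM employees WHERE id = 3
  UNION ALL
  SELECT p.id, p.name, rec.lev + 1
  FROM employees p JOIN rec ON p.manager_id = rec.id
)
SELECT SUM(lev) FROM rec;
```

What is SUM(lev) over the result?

6

Base: id=3 (Eve) at lev 0.
Iteration 1: rows with manager_id in {3} -> Alice (id 6, lev 1).
Iteration 2: rows with manager_id in {6} -> Mona (id 7, lev 2).
Iteration 3: rows with manager_id in {7} -> Xena (id 9, lev 3).
Iteration 4: no rows with manager_id in {9}; recursion stops.
SUM(lev) = 0 + 1 + 2 + 3 = 6.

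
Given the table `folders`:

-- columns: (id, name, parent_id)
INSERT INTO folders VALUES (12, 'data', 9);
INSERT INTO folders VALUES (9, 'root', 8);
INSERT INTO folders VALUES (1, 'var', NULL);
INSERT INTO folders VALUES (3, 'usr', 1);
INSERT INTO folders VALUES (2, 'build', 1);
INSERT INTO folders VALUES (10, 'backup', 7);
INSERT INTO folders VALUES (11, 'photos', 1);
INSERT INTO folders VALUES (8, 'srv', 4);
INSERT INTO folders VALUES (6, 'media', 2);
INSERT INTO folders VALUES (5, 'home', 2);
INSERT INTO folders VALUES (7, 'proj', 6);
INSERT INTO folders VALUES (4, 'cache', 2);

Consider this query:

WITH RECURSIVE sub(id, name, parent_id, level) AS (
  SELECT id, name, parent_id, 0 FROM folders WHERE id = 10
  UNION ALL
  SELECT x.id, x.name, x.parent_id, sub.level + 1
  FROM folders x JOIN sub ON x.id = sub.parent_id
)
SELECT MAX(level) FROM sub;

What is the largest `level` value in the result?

Base: id=10 (backup), parent_id=7, level 0.
Iteration 1: join on id=7 -> proj (id 7, parent_id=6, level 1).
Iteration 2: join on id=6 -> media (id 6, parent_id=2, level 2).
Iteration 3: join on id=2 -> build (id 2, parent_id=1, level 3).
Iteration 4: join on id=1 -> var (id 1, parent_id=NULL, level 4).
Iteration 5: parent_id is NULL; no match; recursion stops.
level values: 0, 1, 2, 3, 4; the maximum is 4.

4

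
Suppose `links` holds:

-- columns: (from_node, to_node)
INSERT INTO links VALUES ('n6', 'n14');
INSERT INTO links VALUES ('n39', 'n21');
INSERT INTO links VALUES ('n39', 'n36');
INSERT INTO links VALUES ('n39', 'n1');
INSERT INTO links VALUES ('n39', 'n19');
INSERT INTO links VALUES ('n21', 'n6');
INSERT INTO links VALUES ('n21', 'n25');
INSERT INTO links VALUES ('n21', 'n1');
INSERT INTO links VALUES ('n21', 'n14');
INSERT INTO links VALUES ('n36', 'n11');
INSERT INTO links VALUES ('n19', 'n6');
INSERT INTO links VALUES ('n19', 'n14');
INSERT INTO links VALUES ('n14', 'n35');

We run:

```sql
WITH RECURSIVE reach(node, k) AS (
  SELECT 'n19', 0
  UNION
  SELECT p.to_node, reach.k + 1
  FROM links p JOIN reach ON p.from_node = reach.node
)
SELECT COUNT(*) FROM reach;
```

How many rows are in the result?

Base: (n19, k=0).
Iteration 1: edges from {n19} -> (n14, k=1), (n6, k=1).
Iteration 2: edges from {n14,n6} -> (n14, k=2), (n35, k=2).
Iteration 3: edges from {n14,n35} -> (n35, k=3).
Iteration 4: no outgoing edges from {n35}; recursion stops.
Total rows emitted: 6.

6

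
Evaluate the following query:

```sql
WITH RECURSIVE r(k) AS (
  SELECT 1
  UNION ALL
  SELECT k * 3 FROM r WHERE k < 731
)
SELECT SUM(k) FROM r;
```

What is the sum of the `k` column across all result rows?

Base: k=1.
Iteration 1: 1 < 731 holds -> k = 1 * 3 = 3.
Iteration 2: 3 < 731 holds -> k = 3 * 3 = 9.
Iteration 3: 9 < 731 holds -> k = 9 * 3 = 27.
Iteration 4: 27 < 731 holds -> k = 27 * 3 = 81.
Iteration 5: 81 < 731 holds -> k = 81 * 3 = 243.
Iteration 6: 243 < 731 holds -> k = 243 * 3 = 729.
Iteration 7: 729 < 731 holds -> k = 729 * 3 = 2187.
Iteration 8: 2187 < 731 fails; recursion stops.
SUM(k) = 1 + 3 + 9 + 27 + 81 + 243 + 729 + 2187 = 3280.

3280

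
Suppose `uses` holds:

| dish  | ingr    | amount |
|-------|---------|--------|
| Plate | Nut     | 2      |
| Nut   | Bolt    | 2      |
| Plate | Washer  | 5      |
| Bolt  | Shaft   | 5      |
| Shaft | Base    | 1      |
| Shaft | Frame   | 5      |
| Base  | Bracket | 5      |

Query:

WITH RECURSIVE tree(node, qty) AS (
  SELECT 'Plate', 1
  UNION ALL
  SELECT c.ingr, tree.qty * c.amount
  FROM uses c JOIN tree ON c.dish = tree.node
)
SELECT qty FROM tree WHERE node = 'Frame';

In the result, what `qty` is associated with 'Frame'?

100

Base: (Plate, qty=1).
Iteration 1: components of {Plate} -> Nut = 1*2 = 2, Washer = 1*5 = 5.
Iteration 2: components of {Nut,Washer} -> Bolt = 2*2 = 4.
Iteration 3: components of {Bolt} -> Shaft = 4*5 = 20.
Iteration 4: components of {Shaft} -> Base = 20*1 = 20, Frame = 20*5 = 100.
Iteration 5: components of {Base,Frame} -> Bracket = 20*5 = 100.
Iteration 6: no further components; recursion stops.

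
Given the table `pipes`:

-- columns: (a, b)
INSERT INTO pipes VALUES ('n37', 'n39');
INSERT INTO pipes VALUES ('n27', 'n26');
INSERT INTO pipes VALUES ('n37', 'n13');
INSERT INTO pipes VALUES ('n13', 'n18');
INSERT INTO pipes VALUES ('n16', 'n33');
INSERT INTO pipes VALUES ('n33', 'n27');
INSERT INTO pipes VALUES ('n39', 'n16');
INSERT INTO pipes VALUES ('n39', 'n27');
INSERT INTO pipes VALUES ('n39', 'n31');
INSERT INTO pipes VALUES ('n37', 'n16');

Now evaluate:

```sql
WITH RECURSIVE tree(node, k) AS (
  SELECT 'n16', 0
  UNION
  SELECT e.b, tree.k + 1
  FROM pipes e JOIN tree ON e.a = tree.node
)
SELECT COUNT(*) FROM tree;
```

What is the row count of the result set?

4

Base: (n16, k=0).
Iteration 1: edges from {n16} -> (n33, k=1).
Iteration 2: edges from {n33} -> (n27, k=2).
Iteration 3: edges from {n27} -> (n26, k=3).
Iteration 4: no outgoing edges from {n26}; recursion stops.
Total rows emitted: 4.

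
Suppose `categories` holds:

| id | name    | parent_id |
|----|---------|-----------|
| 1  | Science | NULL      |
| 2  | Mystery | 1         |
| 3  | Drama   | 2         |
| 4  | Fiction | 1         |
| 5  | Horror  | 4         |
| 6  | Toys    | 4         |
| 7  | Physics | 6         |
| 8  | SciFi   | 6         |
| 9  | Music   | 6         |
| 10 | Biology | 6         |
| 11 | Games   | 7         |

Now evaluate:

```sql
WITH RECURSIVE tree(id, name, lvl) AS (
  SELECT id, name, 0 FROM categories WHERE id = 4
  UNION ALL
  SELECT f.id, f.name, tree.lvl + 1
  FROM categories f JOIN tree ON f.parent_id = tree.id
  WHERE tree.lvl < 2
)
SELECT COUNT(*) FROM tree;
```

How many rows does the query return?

7

Base: id=4 (Fiction) at lvl 0.
Iteration 1: rows with parent_id in {4} -> Horror (id 5, lvl 1), Toys (id 6, lvl 1).
Iteration 2: rows with parent_id in {5,6} -> Physics (id 7, lvl 2), SciFi (id 8, lvl 2), Music (id 9, lvl 2), Biology (id 10, lvl 2).
Iteration 3: lvl < 2 fails for all current rows; recursion stops.
Total rows emitted: 7.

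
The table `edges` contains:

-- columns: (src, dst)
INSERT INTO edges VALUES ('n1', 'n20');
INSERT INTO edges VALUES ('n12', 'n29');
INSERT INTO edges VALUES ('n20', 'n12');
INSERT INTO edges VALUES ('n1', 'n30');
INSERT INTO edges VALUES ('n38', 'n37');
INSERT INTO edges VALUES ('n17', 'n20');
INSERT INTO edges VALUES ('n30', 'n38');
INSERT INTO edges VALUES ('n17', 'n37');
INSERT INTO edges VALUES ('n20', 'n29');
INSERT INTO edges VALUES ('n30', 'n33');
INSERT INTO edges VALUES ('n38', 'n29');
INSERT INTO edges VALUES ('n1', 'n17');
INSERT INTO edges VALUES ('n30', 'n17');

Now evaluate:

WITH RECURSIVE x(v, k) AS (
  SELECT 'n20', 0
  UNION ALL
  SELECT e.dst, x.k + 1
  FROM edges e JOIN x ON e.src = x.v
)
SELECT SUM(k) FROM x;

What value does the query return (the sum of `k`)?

Base: (n20, k=0).
Iteration 1: edges from {n20} -> (n12, k=1), (n29, k=1).
Iteration 2: edges from {n12,n29} -> (n29, k=2).
Iteration 3: no outgoing edges from {n29}; recursion stops.
SUM(k) = 0 + 1 + 1 + 2 = 4.

4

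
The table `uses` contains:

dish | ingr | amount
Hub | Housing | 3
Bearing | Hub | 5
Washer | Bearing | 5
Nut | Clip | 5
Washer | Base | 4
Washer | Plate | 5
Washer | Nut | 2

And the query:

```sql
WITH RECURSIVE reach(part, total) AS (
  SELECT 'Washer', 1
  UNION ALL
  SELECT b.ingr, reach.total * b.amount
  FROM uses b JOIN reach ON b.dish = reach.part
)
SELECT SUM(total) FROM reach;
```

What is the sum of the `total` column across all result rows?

Base: (Washer, total=1).
Iteration 1: components of {Washer} -> Base = 1*4 = 4, Bearing = 1*5 = 5, Nut = 1*2 = 2, Plate = 1*5 = 5.
Iteration 2: components of {Base,Bearing,Nut,Plate} -> Clip = 2*5 = 10, Hub = 5*5 = 25.
Iteration 3: components of {Clip,Hub} -> Housing = 25*3 = 75.
Iteration 4: no further components; recursion stops.
SUM(total) = 1 + 4 + 5 + 2 + 5 + 25 + 10 + 75 = 127.

127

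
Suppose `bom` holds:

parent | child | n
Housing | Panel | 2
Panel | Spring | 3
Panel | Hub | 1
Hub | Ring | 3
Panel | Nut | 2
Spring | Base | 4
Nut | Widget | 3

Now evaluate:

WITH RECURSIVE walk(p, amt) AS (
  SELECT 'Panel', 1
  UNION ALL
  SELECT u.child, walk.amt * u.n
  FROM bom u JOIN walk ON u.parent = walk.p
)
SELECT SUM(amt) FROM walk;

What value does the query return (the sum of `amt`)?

28

Base: (Panel, amt=1).
Iteration 1: components of {Panel} -> Hub = 1*1 = 1, Nut = 1*2 = 2, Spring = 1*3 = 3.
Iteration 2: components of {Hub,Nut,Spring} -> Base = 3*4 = 12, Ring = 1*3 = 3, Widget = 2*3 = 6.
Iteration 3: no further components; recursion stops.
SUM(amt) = 1 + 3 + 1 + 2 + 12 + 3 + 6 = 28.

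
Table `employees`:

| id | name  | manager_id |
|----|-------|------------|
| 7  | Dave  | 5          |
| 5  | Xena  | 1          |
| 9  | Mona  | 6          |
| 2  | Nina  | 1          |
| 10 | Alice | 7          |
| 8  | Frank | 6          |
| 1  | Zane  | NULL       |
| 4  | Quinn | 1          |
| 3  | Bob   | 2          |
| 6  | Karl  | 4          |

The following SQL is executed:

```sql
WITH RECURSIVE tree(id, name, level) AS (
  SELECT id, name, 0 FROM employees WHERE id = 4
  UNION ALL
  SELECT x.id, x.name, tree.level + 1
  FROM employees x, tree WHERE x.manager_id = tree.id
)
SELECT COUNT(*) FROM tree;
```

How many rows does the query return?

Base: id=4 (Quinn) at level 0.
Iteration 1: rows with manager_id in {4} -> Karl (id 6, level 1).
Iteration 2: rows with manager_id in {6} -> Frank (id 8, level 2), Mona (id 9, level 2).
Iteration 3: no rows with manager_id in {8,9}; recursion stops.
Total rows emitted: 4.

4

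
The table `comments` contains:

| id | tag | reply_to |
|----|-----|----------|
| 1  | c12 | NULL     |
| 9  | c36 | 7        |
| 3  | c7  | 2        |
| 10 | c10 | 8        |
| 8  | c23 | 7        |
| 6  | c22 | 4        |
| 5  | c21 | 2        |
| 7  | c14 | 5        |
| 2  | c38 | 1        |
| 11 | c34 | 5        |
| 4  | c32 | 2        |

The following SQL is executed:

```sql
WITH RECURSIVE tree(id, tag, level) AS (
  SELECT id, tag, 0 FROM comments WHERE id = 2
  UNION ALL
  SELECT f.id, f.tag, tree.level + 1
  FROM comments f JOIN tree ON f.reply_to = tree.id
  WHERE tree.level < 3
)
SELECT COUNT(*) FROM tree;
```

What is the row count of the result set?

9

Base: id=2 (c38) at level 0.
Iteration 1: rows with reply_to in {2} -> c7 (id 3, level 1), c32 (id 4, level 1), c21 (id 5, level 1).
Iteration 2: rows with reply_to in {3,4,5} -> c22 (id 6, level 2), c14 (id 7, level 2), c34 (id 11, level 2).
Iteration 3: rows with reply_to in {6,7,11} -> c23 (id 8, level 3), c36 (id 9, level 3).
Iteration 4: level < 3 fails for all current rows; recursion stops.
Total rows emitted: 9.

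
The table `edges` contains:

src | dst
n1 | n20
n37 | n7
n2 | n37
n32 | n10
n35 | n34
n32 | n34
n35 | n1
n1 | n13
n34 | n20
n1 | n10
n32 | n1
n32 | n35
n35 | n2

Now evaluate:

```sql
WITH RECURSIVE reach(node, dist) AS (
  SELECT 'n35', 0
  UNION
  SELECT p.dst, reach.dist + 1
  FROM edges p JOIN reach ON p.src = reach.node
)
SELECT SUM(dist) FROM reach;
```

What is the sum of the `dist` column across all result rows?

14

Base: (n35, dist=0).
Iteration 1: edges from {n35} -> (n1, dist=1), (n2, dist=1), (n34, dist=1).
Iteration 2: edges from {n1,n2,n34} -> (n10, dist=2), (n13, dist=2), (n20, dist=2), (n37, dist=2). [UNION drops 1 duplicate row(s)]
Iteration 3: edges from {n10,n13,n20,n37} -> (n7, dist=3).
Iteration 4: no outgoing edges from {n7}; recursion stops.
SUM(dist) = 0 + 1 + 1 + 1 + 2 + 2 + 2 + 2 + 3 = 14.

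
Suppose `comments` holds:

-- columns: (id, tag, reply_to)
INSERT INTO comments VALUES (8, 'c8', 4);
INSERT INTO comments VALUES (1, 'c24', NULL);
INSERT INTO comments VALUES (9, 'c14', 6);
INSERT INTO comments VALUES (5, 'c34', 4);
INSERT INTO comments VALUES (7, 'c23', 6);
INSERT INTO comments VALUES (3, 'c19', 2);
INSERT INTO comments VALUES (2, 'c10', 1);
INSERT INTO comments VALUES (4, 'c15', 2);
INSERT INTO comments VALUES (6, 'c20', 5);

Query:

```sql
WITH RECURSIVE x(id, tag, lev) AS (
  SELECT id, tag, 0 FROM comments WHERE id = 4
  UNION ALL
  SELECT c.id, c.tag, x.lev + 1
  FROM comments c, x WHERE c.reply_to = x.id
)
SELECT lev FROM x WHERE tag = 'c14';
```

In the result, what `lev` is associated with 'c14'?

3

Base: id=4 (c15) at lev 0.
Iteration 1: rows with reply_to in {4} -> c34 (id 5, lev 1), c8 (id 8, lev 1).
Iteration 2: rows with reply_to in {5,8} -> c20 (id 6, lev 2).
Iteration 3: rows with reply_to in {6} -> c23 (id 7, lev 3), c14 (id 9, lev 3).
Iteration 4: no rows with reply_to in {7,9}; recursion stops.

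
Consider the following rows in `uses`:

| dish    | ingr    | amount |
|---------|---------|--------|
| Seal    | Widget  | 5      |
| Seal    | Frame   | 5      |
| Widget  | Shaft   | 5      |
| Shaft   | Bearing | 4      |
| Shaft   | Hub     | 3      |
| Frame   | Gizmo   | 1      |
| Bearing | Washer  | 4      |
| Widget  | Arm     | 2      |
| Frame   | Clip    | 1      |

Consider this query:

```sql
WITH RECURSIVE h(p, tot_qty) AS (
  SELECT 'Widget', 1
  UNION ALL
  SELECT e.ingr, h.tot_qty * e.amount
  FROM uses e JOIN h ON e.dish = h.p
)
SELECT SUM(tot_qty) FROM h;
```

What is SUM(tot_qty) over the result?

Base: (Widget, tot_qty=1).
Iteration 1: components of {Widget} -> Arm = 1*2 = 2, Shaft = 1*5 = 5.
Iteration 2: components of {Arm,Shaft} -> Bearing = 5*4 = 20, Hub = 5*3 = 15.
Iteration 3: components of {Bearing,Hub} -> Washer = 20*4 = 80.
Iteration 4: no further components; recursion stops.
SUM(tot_qty) = 1 + 5 + 2 + 20 + 15 + 80 = 123.

123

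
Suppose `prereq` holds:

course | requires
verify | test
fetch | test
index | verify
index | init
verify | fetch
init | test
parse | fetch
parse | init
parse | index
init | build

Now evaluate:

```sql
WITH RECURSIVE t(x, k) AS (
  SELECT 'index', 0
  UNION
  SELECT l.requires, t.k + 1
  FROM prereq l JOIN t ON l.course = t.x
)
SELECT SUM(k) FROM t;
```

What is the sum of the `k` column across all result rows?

Base: (index, k=0).
Iteration 1: edges from {index} -> (init, k=1), (verify, k=1).
Iteration 2: edges from {init,verify} -> (build, k=2), (fetch, k=2), (test, k=2). [UNION drops 1 duplicate row(s)]
Iteration 3: edges from {build,fetch,test} -> (test, k=3).
Iteration 4: no outgoing edges from {test}; recursion stops.
SUM(k) = 0 + 1 + 1 + 2 + 2 + 2 + 3 = 11.

11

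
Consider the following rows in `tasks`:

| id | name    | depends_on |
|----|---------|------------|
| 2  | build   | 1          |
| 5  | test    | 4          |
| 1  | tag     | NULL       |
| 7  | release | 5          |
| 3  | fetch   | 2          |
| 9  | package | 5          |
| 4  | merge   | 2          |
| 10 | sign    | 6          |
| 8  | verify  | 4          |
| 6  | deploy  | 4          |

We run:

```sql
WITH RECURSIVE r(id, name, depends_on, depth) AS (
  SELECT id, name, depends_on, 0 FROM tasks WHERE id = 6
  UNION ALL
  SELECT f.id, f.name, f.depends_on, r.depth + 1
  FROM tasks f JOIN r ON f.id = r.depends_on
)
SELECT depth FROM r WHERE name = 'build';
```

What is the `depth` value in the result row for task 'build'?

2

Base: id=6 (deploy), depends_on=4, depth 0.
Iteration 1: join on id=4 -> merge (id 4, depends_on=2, depth 1).
Iteration 2: join on id=2 -> build (id 2, depends_on=1, depth 2).
Iteration 3: join on id=1 -> tag (id 1, depends_on=NULL, depth 3).
Iteration 4: depends_on is NULL; no match; recursion stops.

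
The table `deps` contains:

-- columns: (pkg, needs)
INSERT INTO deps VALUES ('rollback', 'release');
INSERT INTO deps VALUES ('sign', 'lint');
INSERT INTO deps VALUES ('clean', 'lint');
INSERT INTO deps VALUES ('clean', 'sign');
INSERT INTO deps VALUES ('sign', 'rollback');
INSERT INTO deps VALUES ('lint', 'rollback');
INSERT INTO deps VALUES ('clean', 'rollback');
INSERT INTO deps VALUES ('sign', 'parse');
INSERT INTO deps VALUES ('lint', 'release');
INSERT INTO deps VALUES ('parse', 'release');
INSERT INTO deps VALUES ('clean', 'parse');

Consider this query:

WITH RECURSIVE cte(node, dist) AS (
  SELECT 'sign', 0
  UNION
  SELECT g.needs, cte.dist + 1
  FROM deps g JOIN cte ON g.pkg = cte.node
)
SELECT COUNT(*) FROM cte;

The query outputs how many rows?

Base: (sign, dist=0).
Iteration 1: edges from {sign} -> (lint, dist=1), (parse, dist=1), (rollback, dist=1).
Iteration 2: edges from {lint,parse,rollback} -> (release, dist=2), (rollback, dist=2). [UNION drops 2 duplicate row(s)]
Iteration 3: edges from {release,rollback} -> (release, dist=3).
Iteration 4: no outgoing edges from {release}; recursion stops.
Total rows emitted: 7.

7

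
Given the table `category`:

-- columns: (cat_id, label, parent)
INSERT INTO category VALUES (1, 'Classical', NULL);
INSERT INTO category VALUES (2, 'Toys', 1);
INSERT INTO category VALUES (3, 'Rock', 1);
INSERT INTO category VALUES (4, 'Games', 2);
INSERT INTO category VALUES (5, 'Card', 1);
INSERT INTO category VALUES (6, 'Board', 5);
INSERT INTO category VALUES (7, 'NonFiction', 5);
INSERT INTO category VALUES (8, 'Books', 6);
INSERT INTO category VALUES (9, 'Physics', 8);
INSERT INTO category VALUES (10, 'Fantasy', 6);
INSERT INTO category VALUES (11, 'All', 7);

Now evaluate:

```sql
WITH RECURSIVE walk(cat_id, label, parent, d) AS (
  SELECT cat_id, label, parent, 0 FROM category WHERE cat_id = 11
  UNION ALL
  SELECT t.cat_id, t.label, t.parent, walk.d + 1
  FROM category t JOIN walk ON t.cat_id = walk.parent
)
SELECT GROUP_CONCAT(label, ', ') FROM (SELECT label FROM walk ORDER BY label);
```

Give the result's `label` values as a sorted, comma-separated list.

Base: cat_id=11 (All), parent=7, d 0.
Iteration 1: join on cat_id=7 -> NonFiction (id 7, parent=5, d 1).
Iteration 2: join on cat_id=5 -> Card (id 5, parent=1, d 2).
Iteration 3: join on cat_id=1 -> Classical (id 1, parent=NULL, d 3).
Iteration 4: parent is NULL; no match; recursion stops.

All, Card, Classical, NonFiction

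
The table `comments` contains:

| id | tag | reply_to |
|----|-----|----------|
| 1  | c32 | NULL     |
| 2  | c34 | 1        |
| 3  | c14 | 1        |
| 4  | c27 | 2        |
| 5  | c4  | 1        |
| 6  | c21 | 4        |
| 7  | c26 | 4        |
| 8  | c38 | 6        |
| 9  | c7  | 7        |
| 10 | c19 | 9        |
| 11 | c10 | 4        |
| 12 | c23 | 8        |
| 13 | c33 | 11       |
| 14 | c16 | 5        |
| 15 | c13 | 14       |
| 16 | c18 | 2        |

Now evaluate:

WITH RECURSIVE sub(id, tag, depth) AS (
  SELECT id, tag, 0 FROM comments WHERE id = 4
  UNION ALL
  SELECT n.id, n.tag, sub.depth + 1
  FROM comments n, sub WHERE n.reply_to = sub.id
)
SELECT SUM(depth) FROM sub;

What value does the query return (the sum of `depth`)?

15

Base: id=4 (c27) at depth 0.
Iteration 1: rows with reply_to in {4} -> c21 (id 6, depth 1), c26 (id 7, depth 1), c10 (id 11, depth 1).
Iteration 2: rows with reply_to in {6,7,11} -> c38 (id 8, depth 2), c7 (id 9, depth 2), c33 (id 13, depth 2).
Iteration 3: rows with reply_to in {8,9,13} -> c19 (id 10, depth 3), c23 (id 12, depth 3).
Iteration 4: no rows with reply_to in {10,12}; recursion stops.
SUM(depth) = 0 + 1 + 1 + 1 + 2 + 2 + 2 + 3 + 3 = 15.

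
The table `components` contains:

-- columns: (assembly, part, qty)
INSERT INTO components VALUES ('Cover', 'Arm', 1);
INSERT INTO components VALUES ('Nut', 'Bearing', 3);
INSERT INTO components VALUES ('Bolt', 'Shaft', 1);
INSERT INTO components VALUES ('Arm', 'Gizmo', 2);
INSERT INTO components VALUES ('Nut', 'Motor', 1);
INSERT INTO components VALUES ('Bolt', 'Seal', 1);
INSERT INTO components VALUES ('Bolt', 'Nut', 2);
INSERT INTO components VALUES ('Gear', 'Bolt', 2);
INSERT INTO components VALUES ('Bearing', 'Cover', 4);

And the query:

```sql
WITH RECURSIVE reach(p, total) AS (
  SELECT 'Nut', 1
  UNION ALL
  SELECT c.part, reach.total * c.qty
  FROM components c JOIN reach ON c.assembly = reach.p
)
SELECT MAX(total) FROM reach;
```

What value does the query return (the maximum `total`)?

24

Base: (Nut, total=1).
Iteration 1: components of {Nut} -> Bearing = 1*3 = 3, Motor = 1*1 = 1.
Iteration 2: components of {Bearing,Motor} -> Cover = 3*4 = 12.
Iteration 3: components of {Cover} -> Arm = 12*1 = 12.
Iteration 4: components of {Arm} -> Gizmo = 12*2 = 24.
Iteration 5: no further components; recursion stops.
total values: 1, 3, 1, 12, 12, 24; the maximum is 24.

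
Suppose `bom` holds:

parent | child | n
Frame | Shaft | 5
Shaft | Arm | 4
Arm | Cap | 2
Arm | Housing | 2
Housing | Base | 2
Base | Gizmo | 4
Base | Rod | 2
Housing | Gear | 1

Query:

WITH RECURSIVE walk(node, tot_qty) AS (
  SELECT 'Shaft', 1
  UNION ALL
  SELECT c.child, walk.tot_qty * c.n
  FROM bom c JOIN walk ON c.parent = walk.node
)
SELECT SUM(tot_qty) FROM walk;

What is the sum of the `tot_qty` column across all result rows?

141

Base: (Shaft, tot_qty=1).
Iteration 1: components of {Shaft} -> Arm = 1*4 = 4.
Iteration 2: components of {Arm} -> Cap = 4*2 = 8, Housing = 4*2 = 8.
Iteration 3: components of {Cap,Housing} -> Base = 8*2 = 16, Gear = 8*1 = 8.
Iteration 4: components of {Base,Gear} -> Gizmo = 16*4 = 64, Rod = 16*2 = 32.
Iteration 5: no further components; recursion stops.
SUM(tot_qty) = 1 + 4 + 8 + 8 + 16 + 8 + 64 + 32 = 141.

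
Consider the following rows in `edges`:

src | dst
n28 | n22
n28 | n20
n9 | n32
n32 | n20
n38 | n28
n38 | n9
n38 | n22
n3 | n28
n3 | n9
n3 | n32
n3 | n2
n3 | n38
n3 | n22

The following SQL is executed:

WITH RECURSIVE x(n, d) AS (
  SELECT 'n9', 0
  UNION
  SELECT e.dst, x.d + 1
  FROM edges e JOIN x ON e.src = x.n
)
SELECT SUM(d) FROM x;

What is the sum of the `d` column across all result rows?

Base: (n9, d=0).
Iteration 1: edges from {n9} -> (n32, d=1).
Iteration 2: edges from {n32} -> (n20, d=2).
Iteration 3: no outgoing edges from {n20}; recursion stops.
SUM(d) = 0 + 1 + 2 = 3.

3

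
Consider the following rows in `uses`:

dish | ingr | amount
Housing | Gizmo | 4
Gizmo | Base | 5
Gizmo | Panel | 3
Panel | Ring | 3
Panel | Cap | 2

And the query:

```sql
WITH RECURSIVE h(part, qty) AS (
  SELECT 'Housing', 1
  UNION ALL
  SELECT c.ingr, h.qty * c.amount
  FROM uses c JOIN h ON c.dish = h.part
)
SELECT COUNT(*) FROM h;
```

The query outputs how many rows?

Base: (Housing, qty=1).
Iteration 1: components of {Housing} -> Gizmo = 1*4 = 4.
Iteration 2: components of {Gizmo} -> Base = 4*5 = 20, Panel = 4*3 = 12.
Iteration 3: components of {Base,Panel} -> Cap = 12*2 = 24, Ring = 12*3 = 36.
Iteration 4: no further components; recursion stops.
Total rows emitted: 6.

6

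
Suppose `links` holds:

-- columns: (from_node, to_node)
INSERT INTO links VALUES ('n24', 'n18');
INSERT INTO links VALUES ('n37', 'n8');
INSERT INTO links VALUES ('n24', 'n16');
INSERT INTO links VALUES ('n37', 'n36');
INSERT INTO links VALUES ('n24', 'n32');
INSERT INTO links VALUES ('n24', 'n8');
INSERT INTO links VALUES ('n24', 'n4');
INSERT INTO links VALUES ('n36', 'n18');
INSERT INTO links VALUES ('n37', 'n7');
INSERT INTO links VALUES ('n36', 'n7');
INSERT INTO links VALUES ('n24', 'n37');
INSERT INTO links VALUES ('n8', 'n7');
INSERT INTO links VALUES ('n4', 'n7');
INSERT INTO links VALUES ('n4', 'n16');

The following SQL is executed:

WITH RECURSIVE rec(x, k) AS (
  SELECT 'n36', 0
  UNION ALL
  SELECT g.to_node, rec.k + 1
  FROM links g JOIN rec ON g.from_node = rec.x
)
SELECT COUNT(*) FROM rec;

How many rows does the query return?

Base: (n36, k=0).
Iteration 1: edges from {n36} -> (n18, k=1), (n7, k=1).
Iteration 2: no outgoing edges from {n18,n7}; recursion stops.
Total rows emitted: 3.

3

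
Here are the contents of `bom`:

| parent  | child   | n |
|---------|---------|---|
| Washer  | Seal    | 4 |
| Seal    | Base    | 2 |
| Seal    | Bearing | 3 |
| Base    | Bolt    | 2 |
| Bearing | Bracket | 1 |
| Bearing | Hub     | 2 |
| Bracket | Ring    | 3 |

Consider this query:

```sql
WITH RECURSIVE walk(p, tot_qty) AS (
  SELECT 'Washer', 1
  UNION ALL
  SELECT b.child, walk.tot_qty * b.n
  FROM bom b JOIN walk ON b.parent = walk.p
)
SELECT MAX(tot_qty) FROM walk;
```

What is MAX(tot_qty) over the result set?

36

Base: (Washer, tot_qty=1).
Iteration 1: components of {Washer} -> Seal = 1*4 = 4.
Iteration 2: components of {Seal} -> Base = 4*2 = 8, Bearing = 4*3 = 12.
Iteration 3: components of {Base,Bearing} -> Bolt = 8*2 = 16, Bracket = 12*1 = 12, Hub = 12*2 = 24.
Iteration 4: components of {Bolt,Bracket,Hub} -> Ring = 12*3 = 36.
Iteration 5: no further components; recursion stops.
tot_qty values: 1, 4, 8, 12, 16, 12, 24, 36; the maximum is 36.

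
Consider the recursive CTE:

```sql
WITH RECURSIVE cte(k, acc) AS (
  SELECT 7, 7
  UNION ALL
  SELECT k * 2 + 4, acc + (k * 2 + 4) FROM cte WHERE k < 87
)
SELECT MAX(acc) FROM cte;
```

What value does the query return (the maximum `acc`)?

321

Base: k=7, acc=7.
Iteration 1: 7 < 87 holds -> k = 7 * 2 + 4 = 18, acc = 7 + 18 = 25.
Iteration 2: 18 < 87 holds -> k = 18 * 2 + 4 = 40, acc = 25 + 40 = 65.
Iteration 3: 40 < 87 holds -> k = 40 * 2 + 4 = 84, acc = 65 + 84 = 149.
Iteration 4: 84 < 87 holds -> k = 84 * 2 + 4 = 172, acc = 149 + 172 = 321.
Iteration 5: 172 < 87 fails; recursion stops.
acc values: 7, 25, 65, 149, 321; the maximum is 321.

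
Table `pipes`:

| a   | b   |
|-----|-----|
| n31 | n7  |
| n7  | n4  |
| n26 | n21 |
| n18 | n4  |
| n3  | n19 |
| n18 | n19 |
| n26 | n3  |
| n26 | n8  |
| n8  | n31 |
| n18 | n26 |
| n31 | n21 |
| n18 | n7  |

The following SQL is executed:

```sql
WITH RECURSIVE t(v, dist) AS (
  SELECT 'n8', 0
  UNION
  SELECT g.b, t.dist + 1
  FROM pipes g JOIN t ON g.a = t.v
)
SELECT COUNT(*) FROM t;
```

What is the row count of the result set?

Base: (n8, dist=0).
Iteration 1: edges from {n8} -> (n31, dist=1).
Iteration 2: edges from {n31} -> (n21, dist=2), (n7, dist=2).
Iteration 3: edges from {n21,n7} -> (n4, dist=3).
Iteration 4: no outgoing edges from {n4}; recursion stops.
Total rows emitted: 5.

5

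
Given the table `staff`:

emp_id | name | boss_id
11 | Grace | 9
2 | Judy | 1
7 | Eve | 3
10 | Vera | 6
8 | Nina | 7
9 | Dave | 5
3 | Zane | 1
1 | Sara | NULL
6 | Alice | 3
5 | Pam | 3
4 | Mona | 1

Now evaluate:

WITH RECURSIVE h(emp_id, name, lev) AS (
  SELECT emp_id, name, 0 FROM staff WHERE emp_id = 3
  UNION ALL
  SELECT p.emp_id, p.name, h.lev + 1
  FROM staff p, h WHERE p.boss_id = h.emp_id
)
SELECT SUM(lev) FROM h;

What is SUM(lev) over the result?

12

Base: emp_id=3 (Zane) at lev 0.
Iteration 1: rows with boss_id in {3} -> Pam (id 5, lev 1), Alice (id 6, lev 1), Eve (id 7, lev 1).
Iteration 2: rows with boss_id in {5,6,7} -> Nina (id 8, lev 2), Dave (id 9, lev 2), Vera (id 10, lev 2).
Iteration 3: rows with boss_id in {8,9,10} -> Grace (id 11, lev 3).
Iteration 4: no rows with boss_id in {11}; recursion stops.
SUM(lev) = 0 + 1 + 1 + 1 + 2 + 2 + 2 + 3 = 12.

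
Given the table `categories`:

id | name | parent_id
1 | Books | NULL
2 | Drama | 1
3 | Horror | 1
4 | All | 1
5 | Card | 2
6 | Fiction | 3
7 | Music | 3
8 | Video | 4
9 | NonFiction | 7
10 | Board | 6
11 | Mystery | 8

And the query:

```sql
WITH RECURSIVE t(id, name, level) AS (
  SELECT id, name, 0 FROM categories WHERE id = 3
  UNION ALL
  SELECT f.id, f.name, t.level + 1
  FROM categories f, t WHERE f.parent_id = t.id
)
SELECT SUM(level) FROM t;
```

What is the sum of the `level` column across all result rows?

Base: id=3 (Horror) at level 0.
Iteration 1: rows with parent_id in {3} -> Fiction (id 6, level 1), Music (id 7, level 1).
Iteration 2: rows with parent_id in {6,7} -> NonFiction (id 9, level 2), Board (id 10, level 2).
Iteration 3: no rows with parent_id in {9,10}; recursion stops.
SUM(level) = 0 + 1 + 1 + 2 + 2 = 6.

6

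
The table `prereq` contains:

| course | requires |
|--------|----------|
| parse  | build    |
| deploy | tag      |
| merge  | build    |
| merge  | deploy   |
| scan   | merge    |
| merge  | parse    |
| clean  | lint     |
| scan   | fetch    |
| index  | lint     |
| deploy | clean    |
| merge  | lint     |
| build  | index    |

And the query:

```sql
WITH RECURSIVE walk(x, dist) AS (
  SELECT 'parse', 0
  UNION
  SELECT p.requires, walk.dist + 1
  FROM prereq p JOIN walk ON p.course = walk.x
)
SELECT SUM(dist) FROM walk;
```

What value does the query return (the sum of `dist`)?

6

Base: (parse, dist=0).
Iteration 1: edges from {parse} -> (build, dist=1).
Iteration 2: edges from {build} -> (index, dist=2).
Iteration 3: edges from {index} -> (lint, dist=3).
Iteration 4: no outgoing edges from {lint}; recursion stops.
SUM(dist) = 0 + 1 + 2 + 3 = 6.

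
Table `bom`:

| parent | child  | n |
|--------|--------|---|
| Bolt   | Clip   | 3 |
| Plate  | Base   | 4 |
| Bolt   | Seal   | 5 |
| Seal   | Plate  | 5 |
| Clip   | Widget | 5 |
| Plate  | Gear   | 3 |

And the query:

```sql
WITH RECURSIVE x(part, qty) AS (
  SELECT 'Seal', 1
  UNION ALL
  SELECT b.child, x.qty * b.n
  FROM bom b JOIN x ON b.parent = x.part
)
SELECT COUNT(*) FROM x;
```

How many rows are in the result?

Base: (Seal, qty=1).
Iteration 1: components of {Seal} -> Plate = 1*5 = 5.
Iteration 2: components of {Plate} -> Base = 5*4 = 20, Gear = 5*3 = 15.
Iteration 3: no further components; recursion stops.
Total rows emitted: 4.

4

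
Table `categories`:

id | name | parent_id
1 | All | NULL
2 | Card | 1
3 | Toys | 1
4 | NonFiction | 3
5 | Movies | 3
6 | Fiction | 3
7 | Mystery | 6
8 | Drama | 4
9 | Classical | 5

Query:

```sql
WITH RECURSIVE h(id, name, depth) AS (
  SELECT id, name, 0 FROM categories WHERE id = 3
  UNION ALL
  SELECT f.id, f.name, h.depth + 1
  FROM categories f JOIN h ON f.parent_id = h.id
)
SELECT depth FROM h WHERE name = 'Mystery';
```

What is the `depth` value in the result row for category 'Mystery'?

2

Base: id=3 (Toys) at depth 0.
Iteration 1: rows with parent_id in {3} -> NonFiction (id 4, depth 1), Movies (id 5, depth 1), Fiction (id 6, depth 1).
Iteration 2: rows with parent_id in {4,5,6} -> Mystery (id 7, depth 2), Drama (id 8, depth 2), Classical (id 9, depth 2).
Iteration 3: no rows with parent_id in {7,8,9}; recursion stops.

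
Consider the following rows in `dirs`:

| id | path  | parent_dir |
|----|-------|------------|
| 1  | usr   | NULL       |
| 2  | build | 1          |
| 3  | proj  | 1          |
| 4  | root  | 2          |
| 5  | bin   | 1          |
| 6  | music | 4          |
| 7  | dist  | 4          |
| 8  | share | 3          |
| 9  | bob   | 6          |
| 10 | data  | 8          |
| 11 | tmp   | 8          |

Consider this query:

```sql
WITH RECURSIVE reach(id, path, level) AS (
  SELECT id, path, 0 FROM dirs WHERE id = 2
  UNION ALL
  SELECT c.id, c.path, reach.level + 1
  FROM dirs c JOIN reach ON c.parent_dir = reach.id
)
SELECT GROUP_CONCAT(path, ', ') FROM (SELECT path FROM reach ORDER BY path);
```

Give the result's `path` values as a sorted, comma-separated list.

bob, build, dist, music, root

Base: id=2 (build) at level 0.
Iteration 1: rows with parent_dir in {2} -> root (id 4, level 1).
Iteration 2: rows with parent_dir in {4} -> music (id 6, level 2), dist (id 7, level 2).
Iteration 3: rows with parent_dir in {6,7} -> bob (id 9, level 3).
Iteration 4: no rows with parent_dir in {9}; recursion stops.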